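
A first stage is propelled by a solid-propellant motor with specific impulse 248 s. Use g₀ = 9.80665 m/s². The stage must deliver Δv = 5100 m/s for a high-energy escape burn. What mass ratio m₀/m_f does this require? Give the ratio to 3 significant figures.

v_e = Isp · g₀ = 248 × 9.80665 = 2432.0 m/s.
By the Tsiolkovsky rocket equation, m₀/m_f = exp(Δv / v_e) = exp(5100 / 2432.0) = exp(2.0970) = 8.1417.

mass ratio ≈ 8.14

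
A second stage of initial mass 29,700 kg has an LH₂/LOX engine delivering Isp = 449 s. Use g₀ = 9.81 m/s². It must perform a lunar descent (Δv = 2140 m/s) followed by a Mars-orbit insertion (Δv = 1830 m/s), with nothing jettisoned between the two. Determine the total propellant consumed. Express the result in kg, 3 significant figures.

v_e = Isp · g₀ = 449 × 9.81 = 4404.7 m/s.
After the first burn: m = 29700 × exp(−2140/4404.7) = 29700 × 0.61518 = 18,270.8 kg.
After the second burn: m = 18,270.8 × exp(−1830/4404.7) = 18,270.8 × 0.66003 = 12,059.3 kg.
Total propellant = m₀ − m_final = 29700 − 12,059.3 = 17,640.7 kg.

total propellant consumed ≈ 17600 kg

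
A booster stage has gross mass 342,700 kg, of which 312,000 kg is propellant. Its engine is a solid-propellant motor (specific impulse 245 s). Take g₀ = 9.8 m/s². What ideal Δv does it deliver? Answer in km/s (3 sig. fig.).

Δv ≈ 5.79 km/s

v_e = Isp · g₀ = 245 × 9.8 = 2401.0 m/s.
m_f = m₀ − m_prop = 342,700 − 312,000 = 30,700 kg.
Δv = v_e · ln(m₀/m_f) = 2401.0 × ln(11.16) = 2401.0 × 2.4126 ≈ 5792.6 m/s.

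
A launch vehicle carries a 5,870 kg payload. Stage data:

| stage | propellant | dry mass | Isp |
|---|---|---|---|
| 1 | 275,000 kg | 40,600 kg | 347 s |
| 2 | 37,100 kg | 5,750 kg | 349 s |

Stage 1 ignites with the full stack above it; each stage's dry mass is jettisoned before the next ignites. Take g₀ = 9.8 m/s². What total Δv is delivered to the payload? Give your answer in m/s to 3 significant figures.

Ignition mass of stage 1 = 275,000+40,600 + 37,100+5,750 + 5,870 = 364,320 kg.
Stage 1: m₀ = 364,320 kg, m_f = 364,320 − 275,000 = 89,320 kg; Δv = 347×9.8×ln(4.079) = 3400.6×1.4058 ≈ 4781 m/s.
Stage 2: m₀ = 48,720 kg, m_f = 48,720 − 37,100 = 11,620 kg; Δv = 349×9.8×ln(4.193) = 3420.2×1.4334 ≈ 4902 m/s.
Total Δv = 4781 + 4902 = 9683 m/s.

Δv ≈ 9680 m/s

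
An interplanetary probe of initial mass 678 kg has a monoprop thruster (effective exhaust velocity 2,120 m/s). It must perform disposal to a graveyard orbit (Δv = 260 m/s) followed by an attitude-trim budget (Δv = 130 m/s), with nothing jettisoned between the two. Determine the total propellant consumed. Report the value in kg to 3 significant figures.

total propellant consumed ≈ 114 kg

After the first burn: m = 678 × exp(−260/2120.0) = 678 × 0.88458 = 599.745 kg.
After the second burn: m = 599.745 × exp(−130/2120.0) = 599.745 × 0.94052 = 564.072 kg.
Total propellant = m₀ − m_final = 678 − 564.072 = 113.928 kg.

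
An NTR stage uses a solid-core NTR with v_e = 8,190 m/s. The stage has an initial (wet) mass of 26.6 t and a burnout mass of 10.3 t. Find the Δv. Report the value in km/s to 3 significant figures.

Using Δv = v_e ln(m₀/m_f): Δv = v_e · ln(m₀/m_f) = 8190.0 × ln(2.583) = 8190.0 × 0.9488 ≈ 7770.4 m/s.

Δv ≈ 7.77 km/s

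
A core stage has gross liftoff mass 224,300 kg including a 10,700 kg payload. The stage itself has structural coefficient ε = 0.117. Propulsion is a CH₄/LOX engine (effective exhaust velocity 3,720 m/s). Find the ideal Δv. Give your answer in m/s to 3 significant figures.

Δv ≈ 6840 m/s

Stage wet mass = m₀ − payload = 224,300 − 10,700 = 213,600 kg.
Stage dry mass = ε × stage wet mass = 0.117 × 213,600 = 24,991.2 kg.
Burnout mass m_f = stage dry + payload = 24,991.2 + 10,700 = 35,691.2 kg.
Δv = v_e · ln(224,300/35,691.2) = 3720.0 × ln(6.284) = 3720.0 × 1.8381 ≈ 6838 m/s.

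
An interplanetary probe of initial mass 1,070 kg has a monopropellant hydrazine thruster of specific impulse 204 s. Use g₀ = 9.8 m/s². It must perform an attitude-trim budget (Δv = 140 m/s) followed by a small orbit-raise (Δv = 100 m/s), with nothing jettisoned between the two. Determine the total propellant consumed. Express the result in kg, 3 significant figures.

total propellant consumed ≈ 121 kg

v_e = Isp · g₀ = 204 × 9.8 = 1999.2 m/s.
After the first burn: m = 1070 × exp(−140/1999.2) = 1070 × 0.93237 = 997.636 kg.
After the second burn: m = 997.636 × exp(−100/1999.2) = 997.636 × 0.95121 = 948.961 kg.
Total propellant = m₀ − m_final = 1070 − 948.961 = 121.039 kg.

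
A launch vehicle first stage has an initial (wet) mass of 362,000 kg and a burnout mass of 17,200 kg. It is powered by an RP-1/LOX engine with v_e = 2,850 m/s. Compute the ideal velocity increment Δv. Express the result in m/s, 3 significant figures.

Δv ≈ 8680 m/s

Using Δv = v_e ln(m₀/m_f): Δv = v_e · ln(m₀/m_f) = 2850.0 × ln(21.05) = 2850.0 × 3.0467 ≈ 8683.2 m/s.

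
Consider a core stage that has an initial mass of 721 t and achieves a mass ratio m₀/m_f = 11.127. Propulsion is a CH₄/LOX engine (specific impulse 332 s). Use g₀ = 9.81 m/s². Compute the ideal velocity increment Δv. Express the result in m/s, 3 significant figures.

v_e = Isp · g₀ = 332 × 9.81 = 3256.9 m/s.
Δv = v_e · ln(11.127) = 3256.9 × 2.4094 ≈ 7847.1 m/s.

Δv ≈ 7850 m/s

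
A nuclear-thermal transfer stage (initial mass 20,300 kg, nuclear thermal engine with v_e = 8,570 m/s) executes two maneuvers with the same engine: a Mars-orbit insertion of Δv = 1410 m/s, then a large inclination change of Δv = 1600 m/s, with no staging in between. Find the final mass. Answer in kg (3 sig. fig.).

final mass ≈ 14300 kg

After the first burn: m = 20300 × exp(−1410/8570.0) = 20300 × 0.84829 = 17,220.3 kg.
After the second burn: m = 17,220.3 × exp(−1600/8570.0) = 17,220.3 × 0.82969 = 14,287.5 kg.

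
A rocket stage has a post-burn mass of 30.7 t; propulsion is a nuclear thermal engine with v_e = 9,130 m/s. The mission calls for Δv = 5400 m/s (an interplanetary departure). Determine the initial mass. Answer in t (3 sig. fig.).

Rocket equation: m₀/m_f = exp(Δv / v_e) = exp(5400 / 9130.0) = exp(0.5915) = 1.8066.
m₀ = m_f × 1.8066 = 30.7 × 1.8066 = 55.4626 t.

initial mass ≈ 55.5 t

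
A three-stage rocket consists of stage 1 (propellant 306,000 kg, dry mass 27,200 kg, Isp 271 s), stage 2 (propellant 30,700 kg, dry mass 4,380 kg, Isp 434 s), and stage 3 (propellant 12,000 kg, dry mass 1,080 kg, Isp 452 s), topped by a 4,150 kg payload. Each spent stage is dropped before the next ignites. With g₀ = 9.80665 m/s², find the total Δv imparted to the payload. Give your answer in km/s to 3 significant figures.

Ignition mass of stage 1 = 306,000+27,200 + 30,700+4,380 + 12,000+1,080 + 4,150 = 385,510 kg.
Stage 1: m₀ = 385,510 kg, m_f = 385,510 − 306,000 = 79,510 kg; Δv = 271×9.80665×ln(4.849) = 2657.6×1.5787 ≈ 4196 m/s.
Stage 2: m₀ = 52,310 kg, m_f = 52,310 − 30,700 = 21,610 kg; Δv = 434×9.80665×ln(2.421) = 4256.1×0.8840 ≈ 3763 m/s.
Stage 3: m₀ = 17,230 kg, m_f = 17,230 − 12,000 = 5,230 kg; Δv = 452×9.80665×ln(3.294) = 4432.6×1.1922 ≈ 5285 m/s.
Total Δv = 4196 + 3763 + 5285 = 13244 m/s.

Δv ≈ 13.2 km/s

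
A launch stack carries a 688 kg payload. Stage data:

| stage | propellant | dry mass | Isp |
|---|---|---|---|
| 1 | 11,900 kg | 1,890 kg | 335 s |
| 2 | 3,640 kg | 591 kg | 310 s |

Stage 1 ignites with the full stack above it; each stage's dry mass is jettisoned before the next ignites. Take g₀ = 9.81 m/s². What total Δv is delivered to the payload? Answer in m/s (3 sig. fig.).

Δv ≈ 7420 m/s

Ignition mass of stage 1 = 11,900+1,890 + 3,640+591 + 688 = 18,709 kg.
Stage 1: m₀ = 18,709 kg, m_f = 18,709 − 11,900 = 6,809 kg; Δv = 335×9.81×ln(2.748) = 3286.4×1.0108 ≈ 3322 m/s.
Stage 2: m₀ = 4,919 kg, m_f = 4,919 − 3,640 = 1,279 kg; Δv = 310×9.81×ln(3.846) = 3041.1×1.3470 ≈ 4096 m/s.
Total Δv = 3322 + 4096 = 7418 m/s.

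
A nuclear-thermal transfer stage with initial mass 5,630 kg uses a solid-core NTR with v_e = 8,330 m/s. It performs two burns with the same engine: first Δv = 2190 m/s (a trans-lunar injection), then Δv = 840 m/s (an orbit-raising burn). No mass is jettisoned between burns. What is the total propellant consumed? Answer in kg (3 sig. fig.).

After the first burn: m = 5630 × exp(−2190/8330.0) = 5630 × 0.76881 = 4,328.4 kg.
After the second burn: m = 4,328.4 × exp(−840/8330.0) = 4,328.4 × 0.90408 = 3,913.22 kg.
Total propellant = m₀ − m_final = 5630 − 3,913.22 = 1,716.78 kg.

total propellant consumed ≈ 1720 kg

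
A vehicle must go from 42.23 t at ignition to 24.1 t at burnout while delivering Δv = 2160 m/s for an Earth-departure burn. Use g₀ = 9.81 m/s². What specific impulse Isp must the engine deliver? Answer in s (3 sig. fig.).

ln(m₀/m_f) = ln(42230/24100) = ln(1.752) = 0.5609.
v_e = Δv / ln(m₀/m_f) = 2160 / 0.5609 = 3850.8 m/s.
Isp = v_e / g₀ = 3850.8 / 9.81 = 392.5 s.

Isp ≈ 393 s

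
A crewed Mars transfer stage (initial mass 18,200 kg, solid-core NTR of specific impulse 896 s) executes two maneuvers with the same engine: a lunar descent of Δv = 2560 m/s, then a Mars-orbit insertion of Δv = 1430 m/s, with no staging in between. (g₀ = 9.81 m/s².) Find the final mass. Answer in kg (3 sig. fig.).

final mass ≈ 11600 kg

v_e = Isp · g₀ = 896 × 9.81 = 8789.8 m/s.
After the first burn: m = 18200 × exp(−2560/8789.8) = 18200 × 0.74733 = 13,601.4 kg.
After the second burn: m = 13,601.4 × exp(−1430/8789.8) = 13,601.4 × 0.84986 = 11,559.3 kg.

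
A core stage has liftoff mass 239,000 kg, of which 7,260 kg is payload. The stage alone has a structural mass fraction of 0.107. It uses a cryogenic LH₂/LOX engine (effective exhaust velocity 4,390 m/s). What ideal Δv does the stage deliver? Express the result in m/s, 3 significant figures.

Δv ≈ 8820 m/s

Stage wet mass = m₀ − payload = 239,000 − 7,260 = 231,740 kg.
Stage dry mass = ε × stage wet mass = 0.107 × 231,740 = 24,796.2 kg.
Burnout mass m_f = stage dry + payload = 24,796.2 + 7,260 = 32,056.2 kg.
Using Δv = v_e ln(m₀/m_f): Δv = v_e · ln(239,000/32,056.2) = 4390.0 × ln(7.456) = 4390.0 × 2.0090 ≈ 8819 m/s.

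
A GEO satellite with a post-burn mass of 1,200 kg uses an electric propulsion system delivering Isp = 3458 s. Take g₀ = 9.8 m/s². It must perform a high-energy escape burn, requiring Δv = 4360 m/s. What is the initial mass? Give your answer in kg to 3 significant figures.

v_e = Isp · g₀ = 3458 × 9.8 = 33888.4 m/s.
m₀/m_f = exp(Δv / v_e) = exp(4360 / 33888.4) = exp(0.1287) = 1.1373.
m₀ = m_f × 1.1373 = 1,200 × 1.1373 = 1,364.76 kg.

initial mass ≈ 1360 kg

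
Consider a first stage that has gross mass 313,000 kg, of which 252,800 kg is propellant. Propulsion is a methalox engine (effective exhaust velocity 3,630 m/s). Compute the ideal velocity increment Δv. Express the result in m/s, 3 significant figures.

m_f = m₀ − m_prop = 313,000 − 252,800 = 60,200 kg.
Δv = v_e · ln(m₀/m_f) = 3630.0 × ln(5.199) = 3630.0 × 1.6485 ≈ 5984.2 m/s.

Δv ≈ 5980 m/s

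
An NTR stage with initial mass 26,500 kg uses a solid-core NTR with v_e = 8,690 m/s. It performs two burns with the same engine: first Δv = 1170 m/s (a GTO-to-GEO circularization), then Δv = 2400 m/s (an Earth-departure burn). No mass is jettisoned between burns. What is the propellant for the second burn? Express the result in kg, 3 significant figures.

propellant for the second burn ≈ 5590 kg

After the first burn: m = 26500 × exp(−1170/8690.0) = 26500 × 0.87403 = 23,161.8 kg.
After the second burn: m = 23,161.8 × exp(−2400/8690.0) = 23,161.8 × 0.75868 = 17,572.4 kg.
Second-burn propellant = 23,161.8 − 17,572.4 = 5,589.4 kg.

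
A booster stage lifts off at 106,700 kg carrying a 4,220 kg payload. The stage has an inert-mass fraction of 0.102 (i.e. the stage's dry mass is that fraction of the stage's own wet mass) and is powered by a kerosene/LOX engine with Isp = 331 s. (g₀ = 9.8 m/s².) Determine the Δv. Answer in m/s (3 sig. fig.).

Stage wet mass = m₀ − payload = 106,700 − 4,220 = 102,480 kg.
Stage dry mass = ε × stage wet mass = 0.102 × 102,480 = 10,453 kg.
Burnout mass m_f = stage dry + payload = 10,453 + 4,220 = 14,673 kg.
v_e = Isp · g₀ = 331 × 9.8 = 3243.8 m/s.
From the ideal rocket equation, Δv = v_e · ln(106,700/14,673) = 3243.8 × ln(7.272) = 3243.8 × 1.9840 ≈ 6436 m/s.

Δv ≈ 6440 m/s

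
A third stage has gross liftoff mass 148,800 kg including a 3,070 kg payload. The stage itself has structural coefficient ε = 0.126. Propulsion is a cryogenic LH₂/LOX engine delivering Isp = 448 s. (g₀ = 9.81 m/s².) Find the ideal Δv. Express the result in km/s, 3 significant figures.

Δv ≈ 8.52 km/s

Stage wet mass = m₀ − payload = 148,800 − 3,070 = 145,730 kg.
Stage dry mass = ε × stage wet mass = 0.126 × 145,730 = 18,362 kg.
Burnout mass m_f = stage dry + payload = 18,362 + 3,070 = 21,432 kg.
v_e = Isp · g₀ = 448 × 9.81 = 4394.9 m/s.
Δv = v_e · ln(148,800/21,432) = 4394.9 × ln(6.943) = 4394.9 × 1.9377 ≈ 8516 m/s.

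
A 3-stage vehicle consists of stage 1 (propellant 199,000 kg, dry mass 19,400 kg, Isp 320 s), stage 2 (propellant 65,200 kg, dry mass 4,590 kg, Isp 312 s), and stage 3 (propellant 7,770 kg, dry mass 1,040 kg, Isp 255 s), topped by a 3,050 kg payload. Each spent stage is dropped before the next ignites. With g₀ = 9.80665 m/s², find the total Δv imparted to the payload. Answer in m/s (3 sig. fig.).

Δv ≈ 11000 m/s

Ignition mass of stage 1 = 199,000+19,400 + 65,200+4,590 + 7,770+1,040 + 3,050 = 300,050 kg.
Stage 1: m₀ = 300,050 kg, m_f = 300,050 − 199,000 = 101,050 kg; Δv = 320×9.80665×ln(2.969) = 3138.1×1.0883 ≈ 3415 m/s.
Stage 2: m₀ = 81,650 kg, m_f = 81,650 − 65,200 = 16,450 kg; Δv = 312×9.80665×ln(4.964) = 3059.7×1.6021 ≈ 4902 m/s.
Stage 3: m₀ = 11,860 kg, m_f = 11,860 − 7,770 = 4,090 kg; Δv = 255×9.80665×ln(2.9) = 2500.7×1.0646 ≈ 2662 m/s.
Total Δv = 3415 + 4902 + 2662 = 10979 m/s.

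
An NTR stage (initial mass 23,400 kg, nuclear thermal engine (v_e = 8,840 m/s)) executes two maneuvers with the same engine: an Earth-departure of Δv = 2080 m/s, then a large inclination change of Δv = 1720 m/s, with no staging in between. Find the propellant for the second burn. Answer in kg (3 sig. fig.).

propellant for the second burn ≈ 3270 kg

After the first burn: m = 23400 × exp(−2080/8840.0) = 23400 × 0.79034 = 18,494 kg.
After the second burn: m = 18,494 × exp(−1720/8840.0) = 18,494 × 0.82319 = 15,224.1 kg.
Second-burn propellant = 18,494 − 15,224.1 = 3,269.9 kg.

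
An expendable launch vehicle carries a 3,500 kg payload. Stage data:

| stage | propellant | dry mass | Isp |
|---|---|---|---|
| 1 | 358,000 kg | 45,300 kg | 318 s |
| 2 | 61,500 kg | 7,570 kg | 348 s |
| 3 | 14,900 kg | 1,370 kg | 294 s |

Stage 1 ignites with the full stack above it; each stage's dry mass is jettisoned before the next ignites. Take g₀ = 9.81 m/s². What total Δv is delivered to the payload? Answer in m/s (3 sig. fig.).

Δv ≈ 12100 m/s

Ignition mass of stage 1 = 358,000+45,300 + 61,500+7,570 + 14,900+1,370 + 3,500 = 492,140 kg.
Stage 1: m₀ = 492,140 kg, m_f = 492,140 − 358,000 = 134,140 kg; Δv = 318×9.81×ln(3.669) = 3119.6×1.2999 ≈ 4055 m/s.
Stage 2: m₀ = 88,840 kg, m_f = 88,840 − 61,500 = 27,340 kg; Δv = 348×9.81×ln(3.249) = 3413.9×1.1785 ≈ 4023 m/s.
Stage 3: m₀ = 19,770 kg, m_f = 19,770 − 14,900 = 4,870 kg; Δv = 294×9.81×ln(4.06) = 2884.1×1.4011 ≈ 4041 m/s.
Total Δv = 4055 + 4023 + 4041 = 12119 m/s.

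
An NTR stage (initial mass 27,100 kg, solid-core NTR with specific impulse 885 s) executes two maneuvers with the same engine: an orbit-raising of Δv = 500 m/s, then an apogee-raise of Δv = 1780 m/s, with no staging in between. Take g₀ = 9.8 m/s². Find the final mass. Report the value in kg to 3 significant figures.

v_e = Isp · g₀ = 885 × 9.8 = 8673.0 m/s.
After the first burn: m = 27100 × exp(−500/8673.0) = 27100 × 0.94398 = 25,581.9 kg.
After the second burn: m = 25,581.9 × exp(−1780/8673.0) = 25,581.9 × 0.81446 = 20,835.4 kg.

final mass ≈ 20800 kg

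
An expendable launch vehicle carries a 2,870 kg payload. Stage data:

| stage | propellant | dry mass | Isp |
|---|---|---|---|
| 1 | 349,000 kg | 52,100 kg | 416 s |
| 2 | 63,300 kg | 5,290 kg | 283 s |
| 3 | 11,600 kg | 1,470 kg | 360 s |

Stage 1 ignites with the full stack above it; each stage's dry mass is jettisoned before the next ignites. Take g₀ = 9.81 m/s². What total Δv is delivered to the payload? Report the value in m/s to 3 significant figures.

Ignition mass of stage 1 = 349,000+52,100 + 63,300+5,290 + 11,600+1,470 + 2,870 = 485,630 kg.
Stage 1: m₀ = 485,630 kg, m_f = 485,630 − 349,000 = 136,630 kg; Δv = 416×9.81×ln(3.554) = 4081.0×1.2682 ≈ 5175 m/s.
Stage 2: m₀ = 84,530 kg, m_f = 84,530 − 63,300 = 21,230 kg; Δv = 283×9.81×ln(3.982) = 2776.2×1.3817 ≈ 3836 m/s.
Stage 3: m₀ = 15,940 kg, m_f = 15,940 − 11,600 = 4,340 kg; Δv = 360×9.81×ln(3.673) = 3531.6×1.3010 ≈ 4594 m/s.
Total Δv = 5175 + 3836 + 4594 = 13605 m/s.

Δv ≈ 13600 m/s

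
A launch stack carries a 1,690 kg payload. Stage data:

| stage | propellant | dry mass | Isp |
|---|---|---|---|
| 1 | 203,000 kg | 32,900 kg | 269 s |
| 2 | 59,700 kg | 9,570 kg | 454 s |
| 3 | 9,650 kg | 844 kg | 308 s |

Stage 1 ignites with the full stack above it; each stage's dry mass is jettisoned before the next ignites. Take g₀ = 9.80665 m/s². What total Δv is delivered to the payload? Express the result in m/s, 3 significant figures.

Ignition mass of stage 1 = 203,000+32,900 + 59,700+9,570 + 9,650+844 + 1,690 = 317,354 kg.
Stage 1: m₀ = 317,354 kg, m_f = 317,354 − 203,000 = 114,354 kg; Δv = 269×9.80665×ln(2.775) = 2638.0×1.0207 ≈ 2693 m/s.
Stage 2: m₀ = 81,454 kg, m_f = 81,454 − 59,700 = 21,754 kg; Δv = 454×9.80665×ln(3.744) = 4452.2×1.3202 ≈ 5878 m/s.
Stage 3: m₀ = 12,184 kg, m_f = 12,184 − 9,650 = 2,534 kg; Δv = 308×9.80665×ln(4.808) = 3020.4×1.5703 ≈ 4743 m/s.
Total Δv = 2693 + 5878 + 4743 = 13314 m/s.

Δv ≈ 13300 m/s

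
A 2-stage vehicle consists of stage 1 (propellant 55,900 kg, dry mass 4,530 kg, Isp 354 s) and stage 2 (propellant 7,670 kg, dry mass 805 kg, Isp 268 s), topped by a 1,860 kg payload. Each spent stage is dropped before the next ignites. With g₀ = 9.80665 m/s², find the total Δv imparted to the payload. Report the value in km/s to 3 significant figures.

Δv ≈ 8.98 km/s

Ignition mass of stage 1 = 55,900+4,530 + 7,670+805 + 1,860 = 70,765 kg.
Stage 1: m₀ = 70,765 kg, m_f = 70,765 − 55,900 = 14,865 kg; Δv = 354×9.80665×ln(4.761) = 3471.6×1.5604 ≈ 5417 m/s.
Stage 2: m₀ = 10,335 kg, m_f = 10,335 − 7,670 = 2,665 kg; Δv = 268×9.80665×ln(3.878) = 2628.2×1.3553 ≈ 3562 m/s.
Total Δv = 5417 + 3562 = 8979 m/s.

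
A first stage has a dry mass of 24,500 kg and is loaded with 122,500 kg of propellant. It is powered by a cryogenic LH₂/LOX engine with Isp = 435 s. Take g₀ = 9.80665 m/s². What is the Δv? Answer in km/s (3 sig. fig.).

v_e = Isp · g₀ = 435 × 9.80665 = 4265.9 m/s.
m₀ = m_dry + m_prop = 24,500 + 122,500 = 147,000 kg.
Δv = v_e · ln(m₀/m_f) = 4265.9 × ln(6) = 4265.9 × 1.7918 ≈ 7643.5 m/s.

Δv ≈ 7.64 km/s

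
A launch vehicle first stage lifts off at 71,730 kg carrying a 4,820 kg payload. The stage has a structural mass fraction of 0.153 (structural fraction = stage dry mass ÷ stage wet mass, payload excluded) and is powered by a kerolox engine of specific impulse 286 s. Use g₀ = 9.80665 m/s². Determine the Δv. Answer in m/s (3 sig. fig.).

Δv ≈ 4380 m/s

Stage wet mass = m₀ − payload = 71,730 − 4,820 = 66,910 kg.
Stage dry mass = ε × stage wet mass = 0.153 × 66,910 = 10,237.2 kg.
Burnout mass m_f = stage dry + payload = 10,237.2 + 4,820 = 15,057.2 kg.
v_e = Isp · g₀ = 286 × 9.80665 = 2804.7 m/s.
Rocket equation: Δv = v_e · ln(71,730/15,057.2) = 2804.7 × ln(4.764) = 2804.7 × 1.5611 ≈ 4378 m/s.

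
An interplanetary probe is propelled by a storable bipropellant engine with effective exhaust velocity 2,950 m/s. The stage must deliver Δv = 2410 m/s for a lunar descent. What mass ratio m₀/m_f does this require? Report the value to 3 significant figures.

mass ratio ≈ 2.26

m₀/m_f = exp(Δv / v_e) = exp(2410 / 2950.0) = exp(0.8169) = 2.2636.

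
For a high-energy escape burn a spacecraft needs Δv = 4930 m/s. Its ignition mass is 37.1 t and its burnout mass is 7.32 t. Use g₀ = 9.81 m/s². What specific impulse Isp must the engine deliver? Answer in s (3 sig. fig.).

Isp ≈ 310 s

ln(m₀/m_f) = ln(37100/7320) = ln(5.068) = 1.6230.
v_e = Δv / ln(m₀/m_f) = 4930 / 1.6230 = 3037.6 m/s.
Isp = v_e / g₀ = 3037.6 / 9.81 = 309.6 s.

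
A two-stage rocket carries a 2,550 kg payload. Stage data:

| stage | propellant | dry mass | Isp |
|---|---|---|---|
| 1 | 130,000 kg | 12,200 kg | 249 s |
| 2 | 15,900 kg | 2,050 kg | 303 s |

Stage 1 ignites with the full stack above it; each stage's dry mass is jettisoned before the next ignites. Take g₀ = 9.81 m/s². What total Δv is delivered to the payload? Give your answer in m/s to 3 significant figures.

Δv ≈ 8360 m/s

Ignition mass of stage 1 = 130,000+12,200 + 15,900+2,050 + 2,550 = 162,700 kg.
Stage 1: m₀ = 162,700 kg, m_f = 162,700 − 130,000 = 32,700 kg; Δv = 249×9.81×ln(4.976) = 2442.7×1.6045 ≈ 3919 m/s.
Stage 2: m₀ = 20,500 kg, m_f = 20,500 − 15,900 = 4,600 kg; Δv = 303×9.81×ln(4.457) = 2972.4×1.4944 ≈ 4442 m/s.
Total Δv = 3919 + 4442 = 8361 m/s.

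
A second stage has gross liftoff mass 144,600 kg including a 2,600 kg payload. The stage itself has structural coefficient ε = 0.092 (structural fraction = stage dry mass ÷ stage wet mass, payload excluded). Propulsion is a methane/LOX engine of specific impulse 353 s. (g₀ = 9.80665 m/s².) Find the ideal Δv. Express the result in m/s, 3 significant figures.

Stage wet mass = m₀ − payload = 144,600 − 2,600 = 142,000 kg.
Stage dry mass = ε × stage wet mass = 0.092 × 142,000 = 13,064 kg.
Burnout mass m_f = stage dry + payload = 13,064 + 2,600 = 15,664 kg.
v_e = Isp · g₀ = 353 × 9.80665 = 3461.7 m/s.
Rocket equation: Δv = v_e · ln(144,600/15,664) = 3461.7 × ln(9.231) = 3461.7 × 2.2226 ≈ 7694 m/s.

Δv ≈ 7690 m/s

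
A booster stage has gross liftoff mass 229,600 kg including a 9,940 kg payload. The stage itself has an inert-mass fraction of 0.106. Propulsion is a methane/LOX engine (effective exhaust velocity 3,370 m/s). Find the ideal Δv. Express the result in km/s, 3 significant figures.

Stage wet mass = m₀ − payload = 229,600 − 9,940 = 219,660 kg.
Stage dry mass = ε × stage wet mass = 0.106 × 219,660 = 23,284 kg.
Burnout mass m_f = stage dry + payload = 23,284 + 9,940 = 33,224 kg.
From the ideal rocket equation, Δv = v_e · ln(229,600/33,224) = 3370.0 × ln(6.911) = 3370.0 × 1.9331 ≈ 6514 m/s.

Δv ≈ 6.51 km/s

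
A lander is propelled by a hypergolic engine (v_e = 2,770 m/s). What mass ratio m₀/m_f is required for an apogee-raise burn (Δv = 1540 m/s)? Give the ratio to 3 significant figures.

From the ideal rocket equation, m₀/m_f = exp(Δv / v_e) = exp(1540 / 2770.0) = exp(0.5560) = 1.7436.

mass ratio ≈ 1.74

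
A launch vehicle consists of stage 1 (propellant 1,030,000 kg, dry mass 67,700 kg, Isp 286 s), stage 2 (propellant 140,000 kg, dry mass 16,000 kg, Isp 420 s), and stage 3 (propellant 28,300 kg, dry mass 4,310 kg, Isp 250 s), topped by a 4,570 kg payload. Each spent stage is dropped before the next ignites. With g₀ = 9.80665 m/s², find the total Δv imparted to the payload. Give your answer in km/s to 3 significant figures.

Δv ≈ 13.3 km/s

Ignition mass of stage 1 = 1,030,000+67,700 + 140,000+16,000 + 28,300+4,310 + 4,570 = 1,290,880 kg.
Stage 1: m₀ = 1,290,880 kg, m_f = 1,290,880 − 1,030,000 = 260,880 kg; Δv = 286×9.80665×ln(4.948) = 2804.7×1.5990 ≈ 4485 m/s.
Stage 2: m₀ = 193,180 kg, m_f = 193,180 − 140,000 = 53,180 kg; Δv = 420×9.80665×ln(3.633) = 4118.8×1.2899 ≈ 5313 m/s.
Stage 3: m₀ = 37,180 kg, m_f = 37,180 − 28,300 = 8,880 kg; Δv = 250×9.80665×ln(4.187) = 2451.7×1.4320 ≈ 3511 m/s.
Total Δv = 4485 + 5313 + 3511 = 13309 m/s.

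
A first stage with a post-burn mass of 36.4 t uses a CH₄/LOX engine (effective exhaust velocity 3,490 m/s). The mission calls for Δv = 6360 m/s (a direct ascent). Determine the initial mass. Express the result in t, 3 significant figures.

initial mass ≈ 225 t

Rocket equation: m₀/m_f = exp(Δv / v_e) = exp(6360 / 3490.0) = exp(1.8223) = 6.1864.
m₀ = m_f × 6.1864 = 36.4 × 6.1864 = 225.185 t.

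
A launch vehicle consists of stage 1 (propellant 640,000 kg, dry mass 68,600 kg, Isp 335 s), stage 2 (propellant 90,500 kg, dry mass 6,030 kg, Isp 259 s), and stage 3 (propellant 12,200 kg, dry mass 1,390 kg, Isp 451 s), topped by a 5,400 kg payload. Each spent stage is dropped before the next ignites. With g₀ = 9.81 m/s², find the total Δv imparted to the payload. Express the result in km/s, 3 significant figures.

Δv ≈ 13.4 km/s

Ignition mass of stage 1 = 640,000+68,600 + 90,500+6,030 + 12,200+1,390 + 5,400 = 824,120 kg.
Stage 1: m₀ = 824,120 kg, m_f = 824,120 − 640,000 = 184,120 kg; Δv = 335×9.81×ln(4.476) = 3286.4×1.4987 ≈ 4925 m/s.
Stage 2: m₀ = 115,520 kg, m_f = 115,520 − 90,500 = 25,020 kg; Δv = 259×9.81×ln(4.617) = 2540.8×1.5298 ≈ 3887 m/s.
Stage 3: m₀ = 18,990 kg, m_f = 18,990 − 12,200 = 6,790 kg; Δv = 451×9.81×ln(2.797) = 4424.3×1.0285 ≈ 4550 m/s.
Total Δv = 4925 + 3887 + 4550 = 13362 m/s.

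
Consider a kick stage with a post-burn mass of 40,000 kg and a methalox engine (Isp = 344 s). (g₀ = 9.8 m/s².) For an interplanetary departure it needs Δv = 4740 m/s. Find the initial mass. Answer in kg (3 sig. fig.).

initial mass ≈ 163000 kg

v_e = Isp · g₀ = 344 × 9.8 = 3371.2 m/s.
By the Tsiolkovsky rocket equation, m₀/m_f = exp(Δv / v_e) = exp(4740 / 3371.2) = exp(1.4060) = 4.0797.
m₀ = m_f × 4.0797 = 40,000 × 4.0797 = 163,188 kg.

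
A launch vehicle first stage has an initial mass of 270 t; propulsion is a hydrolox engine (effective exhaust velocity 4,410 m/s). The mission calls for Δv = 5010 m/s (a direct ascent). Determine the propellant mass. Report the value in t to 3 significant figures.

Using Δv = v_e ln(m₀/m_f): m₀/m_f = exp(Δv / v_e) = exp(5010 / 4410.0) = exp(1.1361) = 3.1145.
m_f = 270 / 3.1145 = 86.6913 t, so propellant = m₀ − m_f = 270 − 86.6913 = 183.3087 t.

propellant mass ≈ 183 t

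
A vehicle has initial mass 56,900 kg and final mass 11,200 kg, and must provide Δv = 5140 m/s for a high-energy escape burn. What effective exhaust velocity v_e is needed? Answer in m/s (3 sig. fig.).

v_e ≈ 3160 m/s

ln(m₀/m_f) = ln(56900/11200) = ln(5.08) = 1.6254.
v_e = Δv / ln(m₀/m_f) = 5140 / 1.6254 = 3162.3 m/s.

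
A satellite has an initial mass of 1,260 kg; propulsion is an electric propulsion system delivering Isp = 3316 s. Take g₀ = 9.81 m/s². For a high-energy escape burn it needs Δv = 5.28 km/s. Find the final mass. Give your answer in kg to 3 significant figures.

final mass ≈ 1070 kg

v_e = Isp · g₀ = 3316 × 9.81 = 32530.0 m/s.
Rocket equation: m₀/m_f = exp(Δv / v_e) = exp(5280 / 32530.0) = exp(0.1623) = 1.1762.
m_f = m₀ / 1.1762 = 1,260 / 1.1762 = 1,071.25 kg.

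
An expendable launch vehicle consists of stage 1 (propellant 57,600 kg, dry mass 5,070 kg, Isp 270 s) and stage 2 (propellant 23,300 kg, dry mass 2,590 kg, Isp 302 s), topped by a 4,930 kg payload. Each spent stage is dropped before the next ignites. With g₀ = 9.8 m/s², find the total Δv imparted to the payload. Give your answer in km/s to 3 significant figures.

Δv ≈ 6.71 km/s

Ignition mass of stage 1 = 57,600+5,070 + 23,300+2,590 + 4,930 = 93,490 kg.
Stage 1: m₀ = 93,490 kg, m_f = 93,490 − 57,600 = 35,890 kg; Δv = 270×9.8×ln(2.605) = 2646.0×0.9574 ≈ 2533 m/s.
Stage 2: m₀ = 30,820 kg, m_f = 30,820 − 23,300 = 7,520 kg; Δv = 302×9.8×ln(4.098) = 2959.6×1.4106 ≈ 4175 m/s.
Total Δv = 2533 + 4175 = 6708 m/s.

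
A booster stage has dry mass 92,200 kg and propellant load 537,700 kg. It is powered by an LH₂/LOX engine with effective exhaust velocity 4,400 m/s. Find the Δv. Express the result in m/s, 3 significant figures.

Δv ≈ 8460 m/s

m₀ = m_dry + m_prop = 92,200 + 537,700 = 629,900 kg.
Δv = v_e · ln(m₀/m_f) = 4400.0 × ln(6.832) = 4400.0 × 1.9216 ≈ 8455.0 m/s.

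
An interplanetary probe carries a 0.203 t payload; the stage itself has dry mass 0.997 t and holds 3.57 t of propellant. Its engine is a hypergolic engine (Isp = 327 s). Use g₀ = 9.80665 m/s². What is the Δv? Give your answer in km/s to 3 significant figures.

v_e = Isp · g₀ = 327 × 9.80665 = 3206.8 m/s.
m₀ = payload + dry + propellant = 0.203 + 0.997 + 3.57 = 4.77 t.
m_f = payload + dry = 0.203 + 0.997 = 1.2 t.
Δv = v_e · ln(m₀/m_f) = 3206.8 × ln(3.975) = 3206.8 × 1.3800 ≈ 4425.4 m/s.

Δv ≈ 4.43 km/s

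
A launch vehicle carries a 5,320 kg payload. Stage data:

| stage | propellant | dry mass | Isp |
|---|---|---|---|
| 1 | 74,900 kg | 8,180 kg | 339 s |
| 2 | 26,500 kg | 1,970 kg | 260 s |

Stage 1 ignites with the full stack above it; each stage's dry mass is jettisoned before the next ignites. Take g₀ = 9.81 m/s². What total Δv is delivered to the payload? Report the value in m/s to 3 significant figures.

Δv ≈ 7320 m/s

Ignition mass of stage 1 = 74,900+8,180 + 26,500+1,970 + 5,320 = 116,870 kg.
Stage 1: m₀ = 116,870 kg, m_f = 116,870 − 74,900 = 41,970 kg; Δv = 339×9.81×ln(2.785) = 3325.6×1.0241 ≈ 3406 m/s.
Stage 2: m₀ = 33,790 kg, m_f = 33,790 − 26,500 = 7,290 kg; Δv = 260×9.81×ln(4.635) = 2550.6×1.5337 ≈ 3912 m/s.
Total Δv = 3406 + 3912 = 7318 m/s.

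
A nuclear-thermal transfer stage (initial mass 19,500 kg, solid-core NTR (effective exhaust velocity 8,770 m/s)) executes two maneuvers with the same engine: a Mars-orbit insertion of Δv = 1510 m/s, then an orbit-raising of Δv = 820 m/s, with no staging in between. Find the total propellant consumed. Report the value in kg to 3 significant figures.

total propellant consumed ≈ 4550 kg

After the first burn: m = 19500 × exp(−1510/8770.0) = 19500 × 0.84183 = 16,415.7 kg.
After the second burn: m = 16,415.7 × exp(−820/8770.0) = 16,415.7 × 0.91074 = 14,950.4 kg.
Total propellant = m₀ − m_final = 19500 − 14,950.4 = 4,549.6 kg.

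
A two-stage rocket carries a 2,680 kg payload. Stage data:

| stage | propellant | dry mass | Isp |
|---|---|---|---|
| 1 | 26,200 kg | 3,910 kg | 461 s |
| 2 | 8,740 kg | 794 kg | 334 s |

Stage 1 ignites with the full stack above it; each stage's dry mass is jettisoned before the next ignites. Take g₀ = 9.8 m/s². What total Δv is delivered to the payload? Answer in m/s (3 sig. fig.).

Ignition mass of stage 1 = 26,200+3,910 + 8,740+794 + 2,680 = 42,324 kg.
Stage 1: m₀ = 42,324 kg, m_f = 42,324 − 26,200 = 16,124 kg; Δv = 461×9.8×ln(2.625) = 4517.8×0.9650 ≈ 4360 m/s.
Stage 2: m₀ = 12,214 kg, m_f = 12,214 − 8,740 = 3,474 kg; Δv = 334×9.8×ln(3.516) = 3273.2×1.2573 ≈ 4115 m/s.
Total Δv = 4360 + 4115 = 8475 m/s.

Δv ≈ 8480 m/s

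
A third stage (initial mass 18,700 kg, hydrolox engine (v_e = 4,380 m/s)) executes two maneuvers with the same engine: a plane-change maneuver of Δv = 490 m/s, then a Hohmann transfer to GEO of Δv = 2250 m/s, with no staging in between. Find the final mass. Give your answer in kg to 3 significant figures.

After the first burn: m = 18700 × exp(−490/4380.0) = 18700 × 0.89416 = 16,720.8 kg.
After the second burn: m = 16,720.8 × exp(−2250/4380.0) = 16,720.8 × 0.59828 = 10,003.7 kg.

final mass ≈ 10000 kg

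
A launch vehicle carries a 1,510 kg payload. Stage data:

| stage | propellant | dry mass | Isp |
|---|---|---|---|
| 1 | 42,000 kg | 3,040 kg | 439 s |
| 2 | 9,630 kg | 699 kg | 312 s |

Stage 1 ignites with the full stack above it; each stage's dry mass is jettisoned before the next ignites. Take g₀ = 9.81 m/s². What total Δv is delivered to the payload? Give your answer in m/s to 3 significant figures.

Ignition mass of stage 1 = 42,000+3,040 + 9,630+699 + 1,510 = 56,879 kg.
Stage 1: m₀ = 56,879 kg, m_f = 56,879 − 42,000 = 14,879 kg; Δv = 439×9.81×ln(3.823) = 4306.6×1.3410 ≈ 5775 m/s.
Stage 2: m₀ = 11,839 kg, m_f = 11,839 − 9,630 = 2,209 kg; Δv = 312×9.81×ln(5.359) = 3060.7×1.6789 ≈ 5139 m/s.
Total Δv = 5775 + 5139 = 10914 m/s.

Δv ≈ 10900 m/s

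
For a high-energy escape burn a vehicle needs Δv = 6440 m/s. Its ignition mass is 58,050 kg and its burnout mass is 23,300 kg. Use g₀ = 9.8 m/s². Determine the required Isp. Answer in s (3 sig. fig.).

Isp ≈ 720 s

ln(m₀/m_f) = ln(58050/23300) = ln(2.491) = 0.9129.
Rocket equation: v_e = Δv / ln(m₀/m_f) = 6440 / 0.9129 = 7054.8 m/s.
Isp = v_e / g₀ = 7054.8 / 9.8 = 719.9 s.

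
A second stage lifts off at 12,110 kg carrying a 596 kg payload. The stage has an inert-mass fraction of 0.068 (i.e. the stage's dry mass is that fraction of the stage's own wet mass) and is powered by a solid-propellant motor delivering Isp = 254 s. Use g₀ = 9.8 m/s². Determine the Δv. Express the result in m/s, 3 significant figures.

Δv ≈ 5410 m/s

Stage wet mass = m₀ − payload = 12,110 − 596 = 11,514 kg.
Stage dry mass = ε × stage wet mass = 0.068 × 11,514 = 782.952 kg.
Burnout mass m_f = stage dry + payload = 782.952 + 596 = 1,378.952 kg.
v_e = Isp · g₀ = 254 × 9.8 = 2489.2 m/s.
Δv = v_e · ln(12,110/1,378.952) = 2489.2 × ln(8.782) = 2489.2 × 2.1727 ≈ 5408 m/s.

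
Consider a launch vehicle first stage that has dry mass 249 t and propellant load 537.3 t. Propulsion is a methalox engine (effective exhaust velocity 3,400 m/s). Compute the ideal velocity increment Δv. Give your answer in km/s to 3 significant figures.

Δv ≈ 3.91 km/s

m₀ = m_dry + m_prop = 249 + 537.3 = 786.3 t.
Rocket equation: Δv = v_e · ln(m₀/m_f) = 3400.0 × ln(3.158) = 3400.0 × 1.1499 ≈ 3909.6 m/s.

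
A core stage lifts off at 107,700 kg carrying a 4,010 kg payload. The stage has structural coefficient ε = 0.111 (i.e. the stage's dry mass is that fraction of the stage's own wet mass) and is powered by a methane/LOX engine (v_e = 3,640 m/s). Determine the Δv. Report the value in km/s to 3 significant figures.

Stage wet mass = m₀ − payload = 107,700 − 4,010 = 103,690 kg.
Stage dry mass = ε × stage wet mass = 0.111 × 103,690 = 11,509.6 kg.
Burnout mass m_f = stage dry + payload = 11,509.6 + 4,010 = 15,519.6 kg.
Using Δv = v_e ln(m₀/m_f): Δv = v_e · ln(107,700/15,519.6) = 3640.0 × ln(6.94) = 3640.0 × 1.9372 ≈ 7052 m/s.

Δv ≈ 7.05 km/s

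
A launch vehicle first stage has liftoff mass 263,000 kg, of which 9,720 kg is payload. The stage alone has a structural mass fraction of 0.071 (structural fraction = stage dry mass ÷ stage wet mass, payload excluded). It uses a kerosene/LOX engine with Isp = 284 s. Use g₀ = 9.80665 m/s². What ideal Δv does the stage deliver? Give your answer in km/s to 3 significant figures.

Stage wet mass = m₀ − payload = 263,000 − 9,720 = 253,280 kg.
Stage dry mass = ε × stage wet mass = 0.071 × 253,280 = 17,982.9 kg.
Burnout mass m_f = stage dry + payload = 17,982.9 + 9,720 = 27,702.9 kg.
v_e = Isp · g₀ = 284 × 9.80665 = 2785.1 m/s.
From the ideal rocket equation, Δv = v_e · ln(263,000/27,702.9) = 2785.1 × ln(9.494) = 2785.1 × 2.2506 ≈ 6268 m/s.

Δv ≈ 6.27 km/s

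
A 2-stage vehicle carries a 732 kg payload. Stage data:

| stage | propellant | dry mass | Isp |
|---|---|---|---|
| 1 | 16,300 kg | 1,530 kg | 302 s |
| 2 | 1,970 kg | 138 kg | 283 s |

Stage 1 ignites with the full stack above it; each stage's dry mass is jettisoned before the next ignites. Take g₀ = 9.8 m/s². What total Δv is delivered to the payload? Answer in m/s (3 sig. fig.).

Δv ≈ 7880 m/s

Ignition mass of stage 1 = 16,300+1,530 + 1,970+138 + 732 = 20,670 kg.
Stage 1: m₀ = 20,670 kg, m_f = 20,670 − 16,300 = 4,370 kg; Δv = 302×9.8×ln(4.73) = 2959.6×1.5539 ≈ 4599 m/s.
Stage 2: m₀ = 2,840 kg, m_f = 2,840 − 1,970 = 870 kg; Δv = 283×9.8×ln(3.264) = 2773.4×1.1831 ≈ 3281 m/s.
Total Δv = 4599 + 3281 = 7880 m/s.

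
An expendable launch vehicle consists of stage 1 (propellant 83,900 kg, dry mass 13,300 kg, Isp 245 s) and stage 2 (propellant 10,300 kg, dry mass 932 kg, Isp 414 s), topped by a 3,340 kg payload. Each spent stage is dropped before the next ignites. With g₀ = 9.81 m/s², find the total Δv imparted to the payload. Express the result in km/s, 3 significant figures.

Δv ≈ 8.32 km/s

Ignition mass of stage 1 = 83,900+13,300 + 10,300+932 + 3,340 = 111,772 kg.
Stage 1: m₀ = 111,772 kg, m_f = 111,772 − 83,900 = 27,872 kg; Δv = 245×9.81×ln(4.01) = 2403.5×1.3888 ≈ 3338 m/s.
Stage 2: m₀ = 14,572 kg, m_f = 14,572 − 10,300 = 4,272 kg; Δv = 414×9.81×ln(3.411) = 4061.3×1.2270 ≈ 4983 m/s.
Total Δv = 3338 + 4983 = 8321 m/s.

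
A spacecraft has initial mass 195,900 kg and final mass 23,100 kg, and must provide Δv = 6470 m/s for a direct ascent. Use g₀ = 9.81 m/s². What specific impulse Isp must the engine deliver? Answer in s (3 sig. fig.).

ln(m₀/m_f) = ln(195900/23100) = ln(8.481) = 2.1378.
v_e = Δv / ln(m₀/m_f) = 6470 / 2.1378 = 3026.5 m/s.
Isp = v_e / g₀ = 3026.5 / 9.81 = 308.5 s.

Isp ≈ 309 s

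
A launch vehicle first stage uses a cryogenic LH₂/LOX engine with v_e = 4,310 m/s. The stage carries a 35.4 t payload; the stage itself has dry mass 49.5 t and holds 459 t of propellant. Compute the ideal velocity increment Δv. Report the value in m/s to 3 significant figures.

m₀ = payload + dry + propellant = 35.4 + 49.5 + 459 = 543.9 t.
m_f = payload + dry = 35.4 + 49.5 = 84.9 t.
Using Δv = v_e ln(m₀/m_f): Δv = v_e · ln(m₀/m_f) = 4310.0 × ln(6.406) = 4310.0 × 1.8573 ≈ 8004.9 m/s.

Δv ≈ 8000 m/s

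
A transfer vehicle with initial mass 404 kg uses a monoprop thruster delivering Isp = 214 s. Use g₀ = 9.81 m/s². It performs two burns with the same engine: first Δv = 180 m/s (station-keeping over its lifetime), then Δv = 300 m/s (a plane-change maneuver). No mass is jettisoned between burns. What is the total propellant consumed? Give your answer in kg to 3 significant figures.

total propellant consumed ≈ 82.6 kg

v_e = Isp · g₀ = 214 × 9.81 = 2099.3 m/s.
After the first burn: m = 404 × exp(−180/2099.3) = 404 × 0.91783 = 370.803 kg.
After the second burn: m = 370.803 × exp(−300/2099.3) = 370.803 × 0.86684 = 321.427 kg.
Total propellant = m₀ − m_final = 404 − 321.427 = 82.573 kg.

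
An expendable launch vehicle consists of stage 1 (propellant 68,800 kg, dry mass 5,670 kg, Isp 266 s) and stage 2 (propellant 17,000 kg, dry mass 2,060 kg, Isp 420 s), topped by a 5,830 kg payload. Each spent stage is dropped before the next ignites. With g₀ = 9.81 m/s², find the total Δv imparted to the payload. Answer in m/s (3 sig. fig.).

Δv ≈ 7810 m/s

Ignition mass of stage 1 = 68,800+5,670 + 17,000+2,060 + 5,830 = 99,360 kg.
Stage 1: m₀ = 99,360 kg, m_f = 99,360 − 68,800 = 30,560 kg; Δv = 266×9.81×ln(3.251) = 2609.5×1.1791 ≈ 3077 m/s.
Stage 2: m₀ = 24,890 kg, m_f = 24,890 − 17,000 = 7,890 kg; Δv = 420×9.81×ln(3.155) = 4120.2×1.1489 ≈ 4734 m/s.
Total Δv = 3077 + 4734 = 7811 m/s.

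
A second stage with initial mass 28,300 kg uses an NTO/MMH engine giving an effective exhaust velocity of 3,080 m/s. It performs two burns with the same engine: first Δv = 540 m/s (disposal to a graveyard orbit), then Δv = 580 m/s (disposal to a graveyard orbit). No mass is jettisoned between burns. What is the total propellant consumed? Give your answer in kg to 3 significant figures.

total propellant consumed ≈ 8630 kg

After the first burn: m = 28300 × exp(−540/3080.0) = 28300 × 0.83918 = 23,748.8 kg.
After the second burn: m = 23,748.8 × exp(−580/3080.0) = 23,748.8 × 0.82836 = 19,672.6 kg.
Total propellant = m₀ − m_final = 28300 − 19,672.6 = 8,627.4 kg.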